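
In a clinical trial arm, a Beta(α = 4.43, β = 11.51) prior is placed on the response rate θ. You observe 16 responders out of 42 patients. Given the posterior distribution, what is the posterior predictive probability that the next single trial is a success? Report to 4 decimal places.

The Beta prior is conjugate to a Binomial/Bernoulli likelihood; the update adds successes to α and failures to β.
Posterior: Beta(α+k, β+n−k) = Beta(4.43+16, 11.51+26) = Beta(20.43, 37.51).
For a single future Bernoulli trial, P(success | data) = α/(α+β) = 0.3526.

0.3526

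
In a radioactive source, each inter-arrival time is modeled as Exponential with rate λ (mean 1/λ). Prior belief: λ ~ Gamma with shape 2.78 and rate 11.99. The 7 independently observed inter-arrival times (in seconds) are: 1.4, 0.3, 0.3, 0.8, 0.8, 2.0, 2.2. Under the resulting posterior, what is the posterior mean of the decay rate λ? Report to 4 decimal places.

With a Gamma(shape α, rate β) prior on the exponential rate λ, the posterior after n observations with total T = Σxᵢ is Gamma(α+n, β+T).
Sum of observations T = 7.8 seconds; n = 7.
Posterior: Gamma(2.78+7, 11.99+7.8) = Gamma(9.78, 19.79).
Posterior mean of λ = α/β = 9.78/19.79 = 0.4942.

0.4942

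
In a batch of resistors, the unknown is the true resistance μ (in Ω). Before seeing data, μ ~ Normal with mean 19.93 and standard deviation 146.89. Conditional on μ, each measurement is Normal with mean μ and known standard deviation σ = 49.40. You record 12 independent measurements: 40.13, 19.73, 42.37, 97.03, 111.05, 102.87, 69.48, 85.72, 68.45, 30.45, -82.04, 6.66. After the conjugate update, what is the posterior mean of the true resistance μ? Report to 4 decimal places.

49.0505

For Normal data with known variance σ², a Normal(μ₀, σ₀²) prior on μ is conjugate. Posterior precision = 1/σ₀² + n/σ²; posterior mean is the precision-weighted average of μ₀ and x̄.
Σxᵢ = 40.13 + 19.73 + 42.37 + 97.03 + 111.05 + 102.87 + 69.48 + 85.72 + 68.45 + 30.45 + (-82.04) + 6.66 = 591.9, so n·x̄ = 591.9.
σ₀² = 146.89² = 21576.6721, σ² = 49.40² = 2440.36; σ² + n·σ₀² = 2440.36 + 12·21576.6721 = 261360.4252.
Posterior mean = (μ₀/σ₀² + n·x̄/σ²)/(1/σ₀² + n/σ²) = (σ²·μ₀ + σ₀²·n·x̄)/(σ² + n·σ₀²) = (2440.36·19.93 + 21576.6721·591.9)/261360.4252 = 12819868.59079/261360.4252 = 49.0505.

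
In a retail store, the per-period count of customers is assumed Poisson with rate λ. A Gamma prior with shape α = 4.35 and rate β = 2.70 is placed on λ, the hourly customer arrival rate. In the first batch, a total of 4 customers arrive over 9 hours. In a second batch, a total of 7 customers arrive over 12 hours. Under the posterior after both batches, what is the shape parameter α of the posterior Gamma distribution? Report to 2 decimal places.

15.35

With a Gamma(shape α, rate β) prior, the Poisson likelihood is conjugate: the posterior is Gamma(α + ΣXᵢ, β + n).
After batch 1: Gamma(α+S, β+n) = Gamma(4.35+4, 2.70+9) = Gamma(8.35, 11.70).
After batch 2: Gamma(α+S, β+n) = Gamma(8.35+7, 11.70+12) = Gamma(15.35, 23.70).
Posterior α = 15.35.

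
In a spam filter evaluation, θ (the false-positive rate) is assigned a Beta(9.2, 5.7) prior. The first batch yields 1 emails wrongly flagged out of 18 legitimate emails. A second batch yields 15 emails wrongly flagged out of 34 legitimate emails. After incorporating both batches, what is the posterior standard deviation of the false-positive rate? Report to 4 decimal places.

The Beta prior is conjugate to a Binomial/Bernoulli likelihood; the update adds successes to α and failures to β.
After batch 1: Beta(9.2+1, 5.7+17) = Beta(10.2, 22.7).
After batch 2: Beta(10.2+15, 22.7+19) = Beta(25.2, 41.7).
Var = αβ/((α+β)²(α+β+1)) = 25.2·41.7/(66.9²·67.9) = 0.00345792; SD = √0.00345792 = 0.0588.

0.0588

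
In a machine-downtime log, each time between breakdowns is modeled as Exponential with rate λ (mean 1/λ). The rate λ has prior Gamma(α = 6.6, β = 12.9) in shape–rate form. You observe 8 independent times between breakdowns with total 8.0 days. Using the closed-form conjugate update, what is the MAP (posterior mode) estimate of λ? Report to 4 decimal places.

0.6507

With a Gamma(shape α, rate β) prior on the exponential rate λ, the posterior after n observations with total T = Σxᵢ is Gamma(α+n, β+T).
Posterior: Gamma(6.6+8, 12.9+8.0) = Gamma(14.6, 20.9).
Mode = (α−1)/β = 0.6507.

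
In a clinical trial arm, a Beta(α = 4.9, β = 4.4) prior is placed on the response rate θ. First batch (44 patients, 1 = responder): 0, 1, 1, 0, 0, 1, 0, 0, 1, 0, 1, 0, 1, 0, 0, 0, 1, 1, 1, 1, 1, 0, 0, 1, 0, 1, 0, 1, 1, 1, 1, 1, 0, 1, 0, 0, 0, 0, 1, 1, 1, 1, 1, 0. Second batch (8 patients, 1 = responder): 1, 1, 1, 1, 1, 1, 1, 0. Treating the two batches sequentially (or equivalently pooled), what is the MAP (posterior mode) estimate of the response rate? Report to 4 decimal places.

The Beta prior is conjugate to a Binomial/Bernoulli likelihood; the update adds successes to α and failures to β.
After batch 1: Beta(4.9+24, 4.4+20) = Beta(28.9, 24.4).
After batch 2: Beta(28.9+7, 24.4+1) = Beta(35.9, 25.4).
Mode of Beta(a,b) for a,b>1 is (a−1)/(a+b−2) = 34.9/59.3 = 0.5885.

0.5885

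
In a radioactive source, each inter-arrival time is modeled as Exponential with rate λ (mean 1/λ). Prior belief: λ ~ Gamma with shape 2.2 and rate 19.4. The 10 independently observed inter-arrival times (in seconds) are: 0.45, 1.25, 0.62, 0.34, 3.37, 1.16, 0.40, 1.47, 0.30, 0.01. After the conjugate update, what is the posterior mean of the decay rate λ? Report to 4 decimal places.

0.4241

With a Gamma(shape α, rate β) prior on the exponential rate λ, the posterior after n observations with total T = Σxᵢ is Gamma(α+n, β+T).
Sum of observations T = 9.37 seconds; n = 10.
Posterior: Gamma(2.2+10, 19.4+9.37) = Gamma(12.2, 28.77).
Posterior mean of λ = α/β = 12.2/28.77 = 0.4241.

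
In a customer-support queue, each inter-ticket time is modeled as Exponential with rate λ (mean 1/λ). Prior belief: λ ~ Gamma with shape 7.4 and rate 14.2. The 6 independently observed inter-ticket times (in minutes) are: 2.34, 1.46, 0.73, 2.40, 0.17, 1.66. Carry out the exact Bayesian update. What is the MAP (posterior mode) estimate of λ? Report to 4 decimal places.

0.5401

With a Gamma(shape α, rate β) prior on the exponential rate λ, the posterior after n observations with total T = Σxᵢ is Gamma(α+n, β+T).
Sum of observations T = 8.76 minutes; n = 6.
Posterior: Gamma(7.4+6, 14.2+8.76) = Gamma(13.4, 22.96).
Mode = (α−1)/β = 0.5401.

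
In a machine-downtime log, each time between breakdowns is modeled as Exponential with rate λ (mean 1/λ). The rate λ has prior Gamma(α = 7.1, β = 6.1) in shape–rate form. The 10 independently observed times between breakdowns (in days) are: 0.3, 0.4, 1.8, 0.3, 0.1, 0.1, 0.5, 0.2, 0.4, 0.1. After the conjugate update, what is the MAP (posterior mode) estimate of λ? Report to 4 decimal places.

With a Gamma(shape α, rate β) prior on the exponential rate λ, the posterior after n observations with total T = Σxᵢ is Gamma(α+n, β+T).
Sum of observations T = 4.2 days; n = 10.
Posterior: Gamma(7.1+10, 6.1+4.2) = Gamma(17.1, 10.3).
Mode = (α−1)/β = 1.5631.

1.5631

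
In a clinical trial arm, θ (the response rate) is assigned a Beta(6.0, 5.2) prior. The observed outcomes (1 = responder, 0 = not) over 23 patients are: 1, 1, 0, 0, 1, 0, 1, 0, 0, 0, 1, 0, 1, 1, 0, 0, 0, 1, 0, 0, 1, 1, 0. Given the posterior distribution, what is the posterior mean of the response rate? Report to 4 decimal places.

The Beta prior is conjugate to a Binomial/Bernoulli likelihood; the update adds successes to α and failures to β.
Posterior: Beta(α+k, β+n−k) = Beta(6.0+10, 5.2+13) = Beta(16.0, 18.2).
Posterior mean = α/(α+β) = 16.0/34.2 = 0.4678.

0.4678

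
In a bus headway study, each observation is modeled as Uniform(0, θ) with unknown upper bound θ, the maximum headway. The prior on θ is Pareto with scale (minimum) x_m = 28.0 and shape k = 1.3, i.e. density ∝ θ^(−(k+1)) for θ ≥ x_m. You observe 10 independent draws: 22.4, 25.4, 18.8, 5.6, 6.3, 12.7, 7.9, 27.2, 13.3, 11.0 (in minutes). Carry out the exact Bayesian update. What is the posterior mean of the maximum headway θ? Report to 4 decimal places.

A Pareto(scale x_m, shape k) prior on the upper bound θ of Uniform(0, θ) is conjugate: posterior is Pareto(max(x_m, max xᵢ), k + n).
Sample maximum = 27.2; prior scale x_m = 28.0 → posterior scale = max = 28.0.
Posterior shape = 1.3 + 10 = 11.3.
E[θ|data] = k·x_m/(k−1) = 11.3·28.0/10.3 = 30.7184.

30.7184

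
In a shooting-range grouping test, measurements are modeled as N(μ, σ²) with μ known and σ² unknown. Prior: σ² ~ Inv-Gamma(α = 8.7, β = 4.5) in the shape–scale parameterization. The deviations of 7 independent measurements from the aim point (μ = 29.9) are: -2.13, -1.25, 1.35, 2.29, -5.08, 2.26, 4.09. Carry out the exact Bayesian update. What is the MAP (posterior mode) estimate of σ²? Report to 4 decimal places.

With known mean μ and an Inverse-Gamma(α, β) prior on σ², the Normal likelihood is conjugate: posterior is Inv-Gamma(α + n/2, β + Σ(xᵢ−μ)²/2).
Σ(xᵢ−μ)² = (-2.13)² + (-1.25)² + (1.35)² + (2.29)² + (-5.08)² + (2.26)² + (4.09)² = 60.8081.
Posterior: Inv-Gamma(8.7 + 7/2, 4.5 + 60.8081/2) = Inv-Gamma(12.20, 34.90405).
Mode = β/(α+1) = 34.90405/13.20 = 2.6442.

2.6442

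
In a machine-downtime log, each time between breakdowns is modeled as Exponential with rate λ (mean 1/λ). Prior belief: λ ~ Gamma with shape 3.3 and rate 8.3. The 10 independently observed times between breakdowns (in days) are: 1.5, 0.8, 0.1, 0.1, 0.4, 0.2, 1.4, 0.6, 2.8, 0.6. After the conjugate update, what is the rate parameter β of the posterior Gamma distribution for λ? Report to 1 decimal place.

With a Gamma(shape α, rate β) prior on the exponential rate λ, the posterior after n observations with total T = Σxᵢ is Gamma(α+n, β+T).
Sum of observations T = 8.5 days; n = 10.
Posterior: Gamma(3.3+10, 8.3+8.5) = Gamma(13.3, 16.8).
Posterior β = 16.8.

16.8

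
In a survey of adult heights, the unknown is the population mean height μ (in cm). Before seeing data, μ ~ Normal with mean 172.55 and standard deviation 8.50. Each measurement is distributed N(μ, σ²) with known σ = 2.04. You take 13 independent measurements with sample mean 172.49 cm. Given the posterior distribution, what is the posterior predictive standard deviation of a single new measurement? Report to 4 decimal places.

2.1167

For Normal data with known variance σ², a Normal(μ₀, σ₀²) prior on μ is conjugate. Posterior precision = 1/σ₀² + n/σ²; posterior mean is the precision-weighted average of μ₀ and x̄.
σ₀² = 8.50² = 72.25, σ² = 2.04² = 4.1616; σ² + n·σ₀² = 4.1616 + 13·72.25 = 943.4116.
Posterior precision = 1/σ₀² + n/σ² = 1/72.25 + 13/4.1616 = (σ² + n·σ₀²)/(σ₀²σ²) = 943.4116/(72.25·4.1616); posterior variance σₙ² = σ₀²σ²/(σ² + n·σ₀²) = 72.25·4.1616/943.4116 = 0.318711.
Predictive variance for one new observation = σₙ² + σ² = 72.25·4.1616/943.4116 + 4.1616 = σ²·(σ₀² + 943.4116)/943.4116 = 4.1616·1015.6616/943.4116 = 4.480311; SD = √(4.1616·1015.6616/943.4116) = 2.1167.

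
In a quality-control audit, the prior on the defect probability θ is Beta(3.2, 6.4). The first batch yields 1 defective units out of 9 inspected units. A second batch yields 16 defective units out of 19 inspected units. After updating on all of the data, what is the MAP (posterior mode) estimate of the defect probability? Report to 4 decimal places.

The Beta prior is conjugate to a Binomial/Bernoulli likelihood; the update adds successes to α and failures to β.
After batch 1: Beta(3.2+1, 6.4+8) = Beta(4.2, 14.4).
After batch 2: Beta(4.2+16, 14.4+3) = Beta(20.2, 17.4).
Mode of Beta(a,b) for a,b>1 is (a−1)/(a+b−2) = 19.2/35.6 = 0.5393.

0.5393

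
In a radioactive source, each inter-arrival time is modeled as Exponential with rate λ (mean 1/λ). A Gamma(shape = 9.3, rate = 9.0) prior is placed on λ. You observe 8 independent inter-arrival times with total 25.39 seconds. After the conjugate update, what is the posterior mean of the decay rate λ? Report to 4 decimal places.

With a Gamma(shape α, rate β) prior on the exponential rate λ, the posterior after n observations with total T = Σxᵢ is Gamma(α+n, β+T).
Posterior: Gamma(9.3+8, 9.0+25.39) = Gamma(17.3, 34.39).
Posterior mean of λ = α/β = 17.3/34.39 = 0.5031.

0.5031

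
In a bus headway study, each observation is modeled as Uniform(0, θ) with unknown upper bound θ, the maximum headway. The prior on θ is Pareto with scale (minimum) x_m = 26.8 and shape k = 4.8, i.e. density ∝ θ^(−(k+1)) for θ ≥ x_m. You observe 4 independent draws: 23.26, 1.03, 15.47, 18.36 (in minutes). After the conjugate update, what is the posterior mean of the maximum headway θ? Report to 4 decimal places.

30.2359

A Pareto(scale x_m, shape k) prior on the upper bound θ of Uniform(0, θ) is conjugate: posterior is Pareto(max(x_m, max xᵢ), k + n).
Sample maximum = 23.26; prior scale x_m = 26.8 → posterior scale = max = 26.80.
Posterior shape = 4.8 + 4 = 8.8.
E[θ|data] = k·x_m/(k−1) = 8.8·26.80/7.8 = 30.2359.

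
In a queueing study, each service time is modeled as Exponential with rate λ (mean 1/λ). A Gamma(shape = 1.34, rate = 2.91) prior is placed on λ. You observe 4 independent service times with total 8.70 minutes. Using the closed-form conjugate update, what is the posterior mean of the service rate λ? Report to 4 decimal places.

0.4599

With a Gamma(shape α, rate β) prior on the exponential rate λ, the posterior after n observations with total T = Σxᵢ is Gamma(α+n, β+T).
Posterior: Gamma(1.34+4, 2.91+8.70) = Gamma(5.34, 11.61).
Posterior mean of λ = α/β = 5.34/11.61 = 0.4599.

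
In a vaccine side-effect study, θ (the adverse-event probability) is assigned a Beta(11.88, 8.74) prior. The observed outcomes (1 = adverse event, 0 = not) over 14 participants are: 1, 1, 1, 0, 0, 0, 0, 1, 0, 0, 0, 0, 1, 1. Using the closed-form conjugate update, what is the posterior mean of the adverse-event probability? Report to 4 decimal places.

0.5165

The Beta prior is conjugate to a Binomial/Bernoulli likelihood; the update adds successes to α and failures to β.
Posterior: Beta(α+k, β+n−k) = Beta(11.88+6, 8.74+8) = Beta(17.88, 16.74).
Posterior mean = α/(α+β) = 17.88/34.62 = 0.5165.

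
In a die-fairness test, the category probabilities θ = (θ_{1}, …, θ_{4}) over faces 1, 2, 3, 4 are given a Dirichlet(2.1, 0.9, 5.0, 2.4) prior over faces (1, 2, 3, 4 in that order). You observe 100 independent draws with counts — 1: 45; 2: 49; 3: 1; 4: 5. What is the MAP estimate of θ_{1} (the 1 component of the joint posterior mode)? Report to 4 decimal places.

The Dirichlet prior is conjugate to the Multinomial likelihood: each posterior αⱼ = prior αⱼ + observed count nⱼ.
Posterior concentration: (47.1, 49.9, 6.0, 7.4), total = 110.4.
Joint mode component: (α_{1}−1)/(Σα−K) = 46.1/106.4 = 0.4333.

0.4333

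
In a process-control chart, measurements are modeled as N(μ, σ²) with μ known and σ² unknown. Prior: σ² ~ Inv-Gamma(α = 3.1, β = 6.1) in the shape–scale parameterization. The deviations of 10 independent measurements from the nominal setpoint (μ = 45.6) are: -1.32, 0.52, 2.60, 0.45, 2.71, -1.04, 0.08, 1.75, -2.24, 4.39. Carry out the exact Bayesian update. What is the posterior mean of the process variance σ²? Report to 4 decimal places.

4.0112

With known mean μ and an Inverse-Gamma(α, β) prior on σ², the Normal likelihood is conjugate: posterior is Inv-Gamma(α + n/2, β + Σ(xᵢ−μ)²/2).
Σ(xᵢ−μ)² = (-1.32)² + (0.52)² + (2.60)² + (0.45)² + (2.71)² + (-1.04)² + (0.08)² + (1.75)² + (-2.24)² + (4.39)² = 44.7596.
Posterior: Inv-Gamma(3.1 + 10/2, 6.1 + 44.7596/2) = Inv-Gamma(8.10, 28.47980).
E[σ²|data] = β/(α−1) = 28.47980/7.10 = 4.0112.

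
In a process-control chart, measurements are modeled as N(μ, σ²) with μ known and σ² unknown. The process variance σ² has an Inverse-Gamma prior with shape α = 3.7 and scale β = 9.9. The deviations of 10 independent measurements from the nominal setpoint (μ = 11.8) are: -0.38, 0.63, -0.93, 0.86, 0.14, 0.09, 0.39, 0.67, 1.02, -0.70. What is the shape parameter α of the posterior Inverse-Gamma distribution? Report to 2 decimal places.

8.70

With known mean μ and an Inverse-Gamma(α, β) prior on σ², the Normal likelihood is conjugate: posterior is Inv-Gamma(α + n/2, β + Σ(xᵢ−μ)²/2).
Σ(xᵢ−μ)² = (-0.38)² + (0.63)² + (-0.93)² + (0.86)² + (0.14)² + (0.09)² + (0.39)² + (0.67)² + (1.02)² + (-0.70)² = 4.3049.
Posterior: Inv-Gamma(3.7 + 10/2, 9.9 + 4.3049/2) = Inv-Gamma(8.70, 12.05245).
Posterior α = 8.70.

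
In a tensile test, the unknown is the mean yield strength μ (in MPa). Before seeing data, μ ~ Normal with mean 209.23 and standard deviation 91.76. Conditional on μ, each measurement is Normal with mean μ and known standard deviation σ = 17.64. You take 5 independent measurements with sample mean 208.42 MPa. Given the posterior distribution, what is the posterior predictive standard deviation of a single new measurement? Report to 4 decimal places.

For Normal data with known variance σ², a Normal(μ₀, σ₀²) prior on μ is conjugate. Posterior precision = 1/σ₀² + n/σ²; posterior mean is the precision-weighted average of μ₀ and x̄.
σ₀² = 91.76² = 8419.8976, σ² = 17.64² = 311.1696; σ² + n·σ₀² = 311.1696 + 5·8419.8976 = 42410.6576.
Posterior precision = 1/σ₀² + n/σ² = 1/8419.8976 + 5/311.1696 = (σ² + n·σ₀²)/(σ₀²σ²) = 42410.6576/(8419.8976·311.1696); posterior variance σₙ² = σ₀²σ²/(σ² + n·σ₀²) = 8419.8976·311.1696/42410.6576 = 61.777306.
Predictive variance for one new observation = σₙ² + σ² = 8419.8976·311.1696/42410.6576 + 311.1696 = σ²·(σ₀² + 42410.6576)/42410.6576 = 311.1696·50830.5552/42410.6576 = 372.946906; SD = √(311.1696·50830.5552/42410.6576) = 19.3118.

19.3118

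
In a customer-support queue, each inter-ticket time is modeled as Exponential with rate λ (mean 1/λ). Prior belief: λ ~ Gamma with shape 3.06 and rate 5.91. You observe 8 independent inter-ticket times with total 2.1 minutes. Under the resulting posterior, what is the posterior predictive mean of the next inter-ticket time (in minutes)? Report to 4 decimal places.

With a Gamma(shape α, rate β) prior on the exponential rate λ, the posterior after n observations with total T = Σxᵢ is Gamma(α+n, β+T).
Posterior: Gamma(3.06+8, 5.91+2.1) = Gamma(11.06, 8.01).
The predictive distribution for the next observation is Lomax; its mean is β/(α−1) = 8.01/10.06 = 0.7962.

0.7962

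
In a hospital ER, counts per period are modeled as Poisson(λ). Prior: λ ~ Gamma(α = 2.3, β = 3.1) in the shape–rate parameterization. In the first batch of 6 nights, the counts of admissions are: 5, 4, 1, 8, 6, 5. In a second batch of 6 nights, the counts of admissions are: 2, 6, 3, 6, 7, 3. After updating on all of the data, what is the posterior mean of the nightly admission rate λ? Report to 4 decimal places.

With a Gamma(shape α, rate β) prior, the Poisson likelihood is conjugate: the posterior is Gamma(α + ΣXᵢ, β + n).
Batch 1: sum of counts S = 29 over n = 6 nights.
After batch 1: Gamma(α+S, β+n) = Gamma(2.3+29, 3.1+6) = Gamma(31.3, 9.1).
Batch 2: sum of counts S = 27 over n = 6 nights.
After batch 2: Gamma(α+S, β+n) = Gamma(31.3+27, 9.1+6) = Gamma(58.3, 15.1).
Posterior mean = α/β = 58.3/15.1 = 3.8609.

3.8609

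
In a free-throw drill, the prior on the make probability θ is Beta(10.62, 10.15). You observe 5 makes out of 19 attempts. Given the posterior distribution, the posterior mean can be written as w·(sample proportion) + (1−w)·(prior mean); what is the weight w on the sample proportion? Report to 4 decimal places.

0.4777

The Beta prior is conjugate to a Binomial/Bernoulli likelihood; the update adds successes to α and failures to β.
Posterior mean = (α₀+k)/(α₀+β₀+n) = [n/(α₀+β₀+n)]·(k/n) + [(α₀+β₀)/(α₀+β₀+n)]·α₀/(α₀+β₀), so only n and the prior enter the weight.
The weight on the data is w = n/(α₀+β₀+n) = 19/(10.62+10.15+19) = 19/39.77 = 0.4777.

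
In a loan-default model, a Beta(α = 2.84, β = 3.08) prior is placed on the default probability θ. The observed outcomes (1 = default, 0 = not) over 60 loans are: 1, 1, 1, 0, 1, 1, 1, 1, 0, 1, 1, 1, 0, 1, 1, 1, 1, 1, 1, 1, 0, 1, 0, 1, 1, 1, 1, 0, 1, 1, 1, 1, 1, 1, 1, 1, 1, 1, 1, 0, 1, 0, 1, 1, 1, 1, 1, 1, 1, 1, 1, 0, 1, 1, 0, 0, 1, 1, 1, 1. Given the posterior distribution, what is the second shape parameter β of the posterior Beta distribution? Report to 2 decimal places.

14.08

The Beta prior is conjugate to a Binomial/Bernoulli likelihood; the update adds successes to α and failures to β.
Posterior: Beta(α+k, β+n−k) = Beta(2.84+49, 3.08+11) = Beta(51.84, 14.08).
Posterior β = 14.08.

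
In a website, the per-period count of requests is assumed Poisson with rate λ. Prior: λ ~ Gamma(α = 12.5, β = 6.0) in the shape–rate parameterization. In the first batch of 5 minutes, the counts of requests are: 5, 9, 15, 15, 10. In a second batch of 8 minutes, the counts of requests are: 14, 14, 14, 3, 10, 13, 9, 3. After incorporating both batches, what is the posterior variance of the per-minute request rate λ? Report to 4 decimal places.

With a Gamma(shape α, rate β) prior, the Poisson likelihood is conjugate: the posterior is Gamma(α + ΣXᵢ, β + n).
Batch 1: sum of counts S = 54 over n = 5 minutes.
After batch 1: Gamma(α+S, β+n) = Gamma(12.5+54, 6.0+5) = Gamma(66.5, 11.0).
Batch 2: sum of counts S = 80 over n = 8 minutes.
After batch 2: Gamma(α+S, β+n) = Gamma(66.5+80, 11.0+8) = Gamma(146.5, 19.0).
Var = α/β² = 146.5/19.0² = 0.4058.

0.4058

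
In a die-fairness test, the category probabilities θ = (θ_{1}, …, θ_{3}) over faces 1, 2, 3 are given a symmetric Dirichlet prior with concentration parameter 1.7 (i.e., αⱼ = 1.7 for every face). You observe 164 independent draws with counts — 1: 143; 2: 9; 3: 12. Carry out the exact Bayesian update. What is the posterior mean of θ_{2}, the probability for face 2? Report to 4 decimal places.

The Dirichlet prior is conjugate to the Multinomial likelihood: each posterior αⱼ = prior αⱼ + observed count nⱼ.
Posterior concentration: (144.7, 10.7, 13.7), total = 169.1.
E[θ_{2}|data] = α_{2}/Σα = 10.7/169.1 = 0.0633.

0.0633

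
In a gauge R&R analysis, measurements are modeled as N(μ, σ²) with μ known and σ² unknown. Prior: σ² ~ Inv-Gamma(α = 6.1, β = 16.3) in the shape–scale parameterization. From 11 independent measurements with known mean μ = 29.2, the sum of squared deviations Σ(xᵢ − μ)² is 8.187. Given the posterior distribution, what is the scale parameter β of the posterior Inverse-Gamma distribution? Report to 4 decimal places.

20.3935

With known mean μ and an Inverse-Gamma(α, β) prior on σ², the Normal likelihood is conjugate: posterior is Inv-Gamma(α + n/2, β + Σ(xᵢ−μ)²/2).
Posterior: Inv-Gamma(6.1 + 11/2, 16.3 + 8.187/2) = Inv-Gamma(11.60, 20.3935).
Posterior β = 20.3935.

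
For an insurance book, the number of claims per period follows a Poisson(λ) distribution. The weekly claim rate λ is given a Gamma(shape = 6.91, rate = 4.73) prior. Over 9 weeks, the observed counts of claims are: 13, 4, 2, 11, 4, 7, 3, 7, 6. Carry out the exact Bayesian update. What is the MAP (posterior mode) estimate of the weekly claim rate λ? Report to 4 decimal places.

With a Gamma(shape α, rate β) prior, the Poisson likelihood is conjugate: the posterior is Gamma(α + ΣXᵢ, β + n).
Sum of counts S = 57 over n = 9 weeks.
Posterior: Gamma(α+S, β+n) = Gamma(6.91+57, 4.73+9) = Gamma(63.91, 13.73).
Mode of Gamma(α,β) for α≥1 is (α−1)/β = 62.91/13.73 = 4.5819.

4.5819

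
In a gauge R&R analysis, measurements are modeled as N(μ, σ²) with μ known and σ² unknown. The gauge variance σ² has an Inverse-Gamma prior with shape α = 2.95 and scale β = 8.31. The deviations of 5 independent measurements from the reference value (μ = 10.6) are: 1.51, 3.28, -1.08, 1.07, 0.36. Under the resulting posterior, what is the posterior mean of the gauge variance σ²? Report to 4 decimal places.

3.6067

With known mean μ and an Inverse-Gamma(α, β) prior on σ², the Normal likelihood is conjugate: posterior is Inv-Gamma(α + n/2, β + Σ(xᵢ−μ)²/2).
Σ(xᵢ−μ)² = (1.51)² + (3.28)² + (-1.08)² + (1.07)² + (0.36)² = 15.4794.
Posterior: Inv-Gamma(2.95 + 5/2, 8.31 + 15.4794/2) = Inv-Gamma(5.45, 16.04970).
E[σ²|data] = β/(α−1) = 16.04970/4.45 = 3.6067.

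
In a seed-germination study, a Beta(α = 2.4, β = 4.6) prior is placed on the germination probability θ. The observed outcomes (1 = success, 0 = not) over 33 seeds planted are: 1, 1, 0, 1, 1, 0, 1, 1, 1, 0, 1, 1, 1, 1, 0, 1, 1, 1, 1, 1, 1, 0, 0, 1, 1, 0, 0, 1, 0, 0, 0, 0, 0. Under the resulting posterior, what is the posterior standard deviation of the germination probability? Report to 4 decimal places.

0.0775

The Beta prior is conjugate to a Binomial/Bernoulli likelihood; the update adds successes to α and failures to β.
Posterior: Beta(α+k, β+n−k) = Beta(2.4+20, 4.6+13) = Beta(22.4, 17.6).
Var = αβ/((α+β)²(α+β+1)) = 22.4·17.6/(40.0²·41.0) = 0.00600976; SD = √0.00600976 = 0.0775.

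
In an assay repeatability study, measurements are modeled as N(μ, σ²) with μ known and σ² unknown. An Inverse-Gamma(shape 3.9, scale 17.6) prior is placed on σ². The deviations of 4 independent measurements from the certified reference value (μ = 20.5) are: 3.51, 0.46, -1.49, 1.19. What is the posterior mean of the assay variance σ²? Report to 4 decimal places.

With known mean μ and an Inverse-Gamma(α, β) prior on σ², the Normal likelihood is conjugate: posterior is Inv-Gamma(α + n/2, β + Σ(xᵢ−μ)²/2).
Σ(xᵢ−μ)² = (3.51)² + (0.46)² + (-1.49)² + (1.19)² = 16.1679.
Posterior: Inv-Gamma(3.9 + 4/2, 17.6 + 16.1679/2) = Inv-Gamma(5.90, 25.68395).
E[σ²|data] = β/(α−1) = 25.68395/4.90 = 5.2416.

5.2416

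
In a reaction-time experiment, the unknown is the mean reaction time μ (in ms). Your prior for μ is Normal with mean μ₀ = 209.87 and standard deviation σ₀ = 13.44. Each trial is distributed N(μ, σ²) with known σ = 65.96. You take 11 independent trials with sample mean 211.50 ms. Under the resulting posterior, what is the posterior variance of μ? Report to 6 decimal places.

124.002019

For Normal data with known variance σ², a Normal(μ₀, σ₀²) prior on μ is conjugate. Posterior precision = 1/σ₀² + n/σ²; posterior mean is the precision-weighted average of μ₀ and x̄.
σ₀² = 13.44² = 180.6336, σ² = 65.96² = 4350.7216; σ² + n·σ₀² = 4350.7216 + 11·180.6336 = 6337.6912.
Posterior precision = 1/σ₀² + n/σ² = 1/180.6336 + 11/4350.7216 = (σ² + n·σ₀²)/(σ₀²σ²) = 6337.6912/(180.6336·4350.7216); posterior variance σₙ² = σ₀²σ²/(σ² + n·σ₀²) = 180.6336·4350.7216/6337.6912 = 124.002019.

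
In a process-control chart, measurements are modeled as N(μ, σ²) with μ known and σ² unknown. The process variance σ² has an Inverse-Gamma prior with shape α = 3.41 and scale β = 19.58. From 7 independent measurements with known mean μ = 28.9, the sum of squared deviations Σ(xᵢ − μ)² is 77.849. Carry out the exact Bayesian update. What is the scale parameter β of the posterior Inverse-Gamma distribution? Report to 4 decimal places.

58.5045

With known mean μ and an Inverse-Gamma(α, β) prior on σ², the Normal likelihood is conjugate: posterior is Inv-Gamma(α + n/2, β + Σ(xᵢ−μ)²/2).
Posterior: Inv-Gamma(3.41 + 7/2, 19.58 + 77.849/2) = Inv-Gamma(6.91, 58.5045).
Posterior β = 58.5045.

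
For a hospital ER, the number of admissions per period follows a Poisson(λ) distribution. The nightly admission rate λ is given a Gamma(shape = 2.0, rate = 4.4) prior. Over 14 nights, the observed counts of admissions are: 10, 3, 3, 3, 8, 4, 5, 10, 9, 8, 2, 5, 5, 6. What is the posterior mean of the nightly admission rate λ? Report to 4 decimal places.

With a Gamma(shape α, rate β) prior, the Poisson likelihood is conjugate: the posterior is Gamma(α + ΣXᵢ, β + n).
Sum of counts S = 81 over n = 14 nights.
Posterior: Gamma(α+S, β+n) = Gamma(2.0+81, 4.4+14) = Gamma(83.0, 18.4).
Posterior mean = α/β = 83.0/18.4 = 4.5109.

4.5109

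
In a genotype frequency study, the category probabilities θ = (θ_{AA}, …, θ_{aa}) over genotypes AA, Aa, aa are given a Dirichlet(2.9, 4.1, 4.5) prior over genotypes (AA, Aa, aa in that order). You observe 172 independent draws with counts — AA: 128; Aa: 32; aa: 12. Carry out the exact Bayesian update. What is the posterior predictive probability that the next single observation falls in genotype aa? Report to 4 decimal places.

0.0899

The Dirichlet prior is conjugate to the Multinomial likelihood: each posterior αⱼ = prior αⱼ + observed count nⱼ.
Posterior concentration: (130.9, 36.1, 16.5), total = 183.5.
P(next = aa | data) = α_{aa}/Σα = 0.0899.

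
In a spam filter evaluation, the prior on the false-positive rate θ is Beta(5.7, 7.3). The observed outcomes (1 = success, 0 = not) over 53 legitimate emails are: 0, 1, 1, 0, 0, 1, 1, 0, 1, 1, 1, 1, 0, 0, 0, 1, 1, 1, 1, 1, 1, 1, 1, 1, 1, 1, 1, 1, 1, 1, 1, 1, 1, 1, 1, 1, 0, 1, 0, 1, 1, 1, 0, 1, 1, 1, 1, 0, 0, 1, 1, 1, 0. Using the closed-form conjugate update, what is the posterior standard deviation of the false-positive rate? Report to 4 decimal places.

0.0564

The Beta prior is conjugate to a Binomial/Bernoulli likelihood; the update adds successes to α and failures to β.
Posterior: Beta(α+k, β+n−k) = Beta(5.7+40, 7.3+13) = Beta(45.7, 20.3).
Var = αβ/((α+β)²(α+β+1)) = 45.7·20.3/(66.0²·67.0) = 0.00317870; SD = √0.00317870 = 0.0564.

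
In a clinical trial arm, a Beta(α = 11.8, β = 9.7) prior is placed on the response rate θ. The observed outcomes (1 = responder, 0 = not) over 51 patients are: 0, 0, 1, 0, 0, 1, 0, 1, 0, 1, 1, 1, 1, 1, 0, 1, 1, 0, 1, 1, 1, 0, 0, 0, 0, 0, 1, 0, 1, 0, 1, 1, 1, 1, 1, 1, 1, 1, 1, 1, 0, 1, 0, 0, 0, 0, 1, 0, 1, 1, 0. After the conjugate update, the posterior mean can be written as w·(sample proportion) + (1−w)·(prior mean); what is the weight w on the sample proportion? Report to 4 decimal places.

0.7034

The Beta prior is conjugate to a Binomial/Bernoulli likelihood; the update adds successes to α and failures to β.
Posterior mean = (α₀+k)/(α₀+β₀+n) = [n/(α₀+β₀+n)]·(k/n) + [(α₀+β₀)/(α₀+β₀+n)]·α₀/(α₀+β₀), so only n and the prior enter the weight.
The weight on the data is w = n/(α₀+β₀+n) = 51/(11.8+9.7+51) = 51/72.5 = 0.7034.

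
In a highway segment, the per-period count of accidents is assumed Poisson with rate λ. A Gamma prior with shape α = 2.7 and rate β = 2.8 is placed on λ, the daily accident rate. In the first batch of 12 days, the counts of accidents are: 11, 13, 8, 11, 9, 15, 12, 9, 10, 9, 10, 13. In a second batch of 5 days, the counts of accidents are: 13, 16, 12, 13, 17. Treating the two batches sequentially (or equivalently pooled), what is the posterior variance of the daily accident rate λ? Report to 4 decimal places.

With a Gamma(shape α, rate β) prior, the Poisson likelihood is conjugate: the posterior is Gamma(α + ΣXᵢ, β + n).
Batch 1: sum of counts S = 130 over n = 12 days.
After batch 1: Gamma(α+S, β+n) = Gamma(2.7+130, 2.8+12) = Gamma(132.7, 14.8).
Batch 2: sum of counts S = 71 over n = 5 days.
After batch 2: Gamma(α+S, β+n) = Gamma(132.7+71, 14.8+5) = Gamma(203.7, 19.8).
Var = α/β² = 203.7/19.8² = 0.5196.

0.5196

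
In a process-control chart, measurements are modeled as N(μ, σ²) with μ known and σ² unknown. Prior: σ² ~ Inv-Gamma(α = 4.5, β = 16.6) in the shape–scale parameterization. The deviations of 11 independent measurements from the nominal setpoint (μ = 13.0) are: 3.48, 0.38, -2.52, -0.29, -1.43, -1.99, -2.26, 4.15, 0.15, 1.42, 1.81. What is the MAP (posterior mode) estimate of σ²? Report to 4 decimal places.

3.8882

With known mean μ and an Inverse-Gamma(α, β) prior on σ², the Normal likelihood is conjugate: posterior is Inv-Gamma(α + n/2, β + Σ(xᵢ−μ)²/2).
Σ(xᵢ−μ)² = (3.48)² + (0.38)² + (-2.52)² + (-0.29)² + (-1.43)² + (-1.99)² + (-2.26)² + (4.15)² + (0.15)² + (1.42)² + (1.81)² = 52.3394.
Posterior: Inv-Gamma(4.5 + 11/2, 16.6 + 52.3394/2) = Inv-Gamma(10.00, 42.76970).
Mode = β/(α+1) = 42.76970/11.00 = 3.8882.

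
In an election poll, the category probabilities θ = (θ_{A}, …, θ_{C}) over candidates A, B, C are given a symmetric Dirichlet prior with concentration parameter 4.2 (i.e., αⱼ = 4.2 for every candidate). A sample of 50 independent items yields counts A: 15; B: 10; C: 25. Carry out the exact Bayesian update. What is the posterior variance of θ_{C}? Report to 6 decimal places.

The Dirichlet prior is conjugate to the Multinomial likelihood: each posterior αⱼ = prior αⱼ + observed count nⱼ.
Posterior concentration: (19.2, 14.2, 29.2), total = 62.6.
Var[θ_j] = α_j(Σα−α_j)/((Σα)²(Σα+1)) = 29.2·33.4/(62.6²·63.6) = 0.003913.

0.003913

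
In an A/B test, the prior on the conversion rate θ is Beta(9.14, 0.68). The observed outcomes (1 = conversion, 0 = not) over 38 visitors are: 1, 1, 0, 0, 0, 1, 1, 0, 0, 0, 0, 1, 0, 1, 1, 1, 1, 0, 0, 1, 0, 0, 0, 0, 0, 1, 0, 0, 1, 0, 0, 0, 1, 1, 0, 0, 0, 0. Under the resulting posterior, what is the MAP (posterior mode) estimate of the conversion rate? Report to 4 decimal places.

0.4832

The Beta prior is conjugate to a Binomial/Bernoulli likelihood; the update adds successes to α and failures to β.
Posterior: Beta(α+k, β+n−k) = Beta(9.14+14, 0.68+24) = Beta(23.14, 24.68).
Mode of Beta(a,b) for a,b>1 is (a−1)/(a+b−2) = 22.14/45.82 = 0.4832.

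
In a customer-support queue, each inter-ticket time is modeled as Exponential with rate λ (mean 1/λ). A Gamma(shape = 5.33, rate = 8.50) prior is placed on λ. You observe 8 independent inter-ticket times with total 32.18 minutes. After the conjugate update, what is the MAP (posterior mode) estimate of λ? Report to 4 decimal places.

With a Gamma(shape α, rate β) prior on the exponential rate λ, the posterior after n observations with total T = Σxᵢ is Gamma(α+n, β+T).
Posterior: Gamma(5.33+8, 8.50+32.18) = Gamma(13.33, 40.68).
Mode = (α−1)/β = 0.3031.

0.3031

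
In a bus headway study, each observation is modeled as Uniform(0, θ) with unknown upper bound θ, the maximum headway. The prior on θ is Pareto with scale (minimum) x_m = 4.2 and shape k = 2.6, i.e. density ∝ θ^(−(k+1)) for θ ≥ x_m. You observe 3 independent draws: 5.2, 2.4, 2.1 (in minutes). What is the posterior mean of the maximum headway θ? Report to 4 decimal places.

A Pareto(scale x_m, shape k) prior on the upper bound θ of Uniform(0, θ) is conjugate: posterior is Pareto(max(x_m, max xᵢ), k + n).
Sample maximum = 5.2; prior scale x_m = 4.2 → posterior scale = max = 5.2.
Posterior shape = 2.6 + 3 = 5.6.
E[θ|data] = k·x_m/(k−1) = 5.6·5.2/4.6 = 6.3304.

6.3304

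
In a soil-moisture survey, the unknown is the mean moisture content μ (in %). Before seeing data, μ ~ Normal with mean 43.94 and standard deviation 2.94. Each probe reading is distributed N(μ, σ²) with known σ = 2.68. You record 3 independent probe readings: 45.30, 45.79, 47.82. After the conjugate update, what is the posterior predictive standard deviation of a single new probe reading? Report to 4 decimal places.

3.0095

For Normal data with known variance σ², a Normal(μ₀, σ₀²) prior on μ is conjugate. Posterior precision = 1/σ₀² + n/σ²; posterior mean is the precision-weighted average of μ₀ and x̄.
σ₀² = 2.94² = 8.6436, σ² = 2.68² = 7.1824; σ² + n·σ₀² = 7.1824 + 3·8.6436 = 33.1132.
Posterior precision = 1/σ₀² + n/σ² = 1/8.6436 + 3/7.1824 = (σ² + n·σ₀²)/(σ₀²σ²) = 33.1132/(8.6436·7.1824); posterior variance σₙ² = σ₀²σ²/(σ² + n·σ₀²) = 8.6436·7.1824/33.1132 = 1.874835.
Predictive variance for one new observation = σₙ² + σ² = 8.6436·7.1824/33.1132 + 7.1824 = σ²·(σ₀² + 33.1132)/33.1132 = 7.1824·41.7568/33.1132 = 9.057235; SD = √(7.1824·41.7568/33.1132) = 3.0095.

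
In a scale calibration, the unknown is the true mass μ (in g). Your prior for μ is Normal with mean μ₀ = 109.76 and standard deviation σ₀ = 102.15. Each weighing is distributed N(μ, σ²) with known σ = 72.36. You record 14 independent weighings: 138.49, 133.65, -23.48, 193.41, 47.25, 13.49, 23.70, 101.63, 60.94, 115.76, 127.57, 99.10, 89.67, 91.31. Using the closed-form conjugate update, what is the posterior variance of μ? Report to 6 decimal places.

361.056827

For Normal data with known variance σ², a Normal(μ₀, σ₀²) prior on μ is conjugate. Posterior precision = 1/σ₀² + n/σ²; posterior mean is the precision-weighted average of μ₀ and x̄.
σ₀² = 102.15² = 10434.6225, σ² = 72.36² = 5235.9696; σ² + n·σ₀² = 5235.9696 + 14·10434.6225 = 151320.6846.
Posterior precision = 1/σ₀² + n/σ² = 1/10434.6225 + 14/5235.9696 = (σ² + n·σ₀²)/(σ₀²σ²) = 151320.6846/(10434.6225·5235.9696); posterior variance σₙ² = σ₀²σ²/(σ² + n·σ₀²) = 10434.6225·5235.9696/151320.6846 = 361.056827.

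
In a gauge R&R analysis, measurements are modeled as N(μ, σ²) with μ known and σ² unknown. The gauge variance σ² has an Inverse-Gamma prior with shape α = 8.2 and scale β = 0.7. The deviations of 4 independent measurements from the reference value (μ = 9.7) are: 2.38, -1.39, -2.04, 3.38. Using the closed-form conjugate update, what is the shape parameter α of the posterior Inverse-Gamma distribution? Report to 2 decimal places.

With known mean μ and an Inverse-Gamma(α, β) prior on σ², the Normal likelihood is conjugate: posterior is Inv-Gamma(α + n/2, β + Σ(xᵢ−μ)²/2).
Σ(xᵢ−μ)² = (2.38)² + (-1.39)² + (-2.04)² + (3.38)² = 23.1825.
Posterior: Inv-Gamma(8.2 + 4/2, 0.7 + 23.1825/2) = Inv-Gamma(10.20, 12.29125).
Posterior α = 10.20.

10.20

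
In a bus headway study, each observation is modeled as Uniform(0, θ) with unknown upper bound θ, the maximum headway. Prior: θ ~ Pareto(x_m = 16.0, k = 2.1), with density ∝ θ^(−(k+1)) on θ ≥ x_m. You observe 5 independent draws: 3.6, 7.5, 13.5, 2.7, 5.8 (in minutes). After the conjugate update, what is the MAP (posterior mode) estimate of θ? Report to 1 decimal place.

A Pareto(scale x_m, shape k) prior on the upper bound θ of Uniform(0, θ) is conjugate: posterior is Pareto(max(x_m, max xᵢ), k + n).
Sample maximum = 13.5; prior scale x_m = 16.0 → posterior scale = max = 16.0.
Posterior shape = 2.1 + 5 = 7.1.
The Pareto density is decreasing on [x_m, ∞), so the mode is x_m = 16.0.

16.0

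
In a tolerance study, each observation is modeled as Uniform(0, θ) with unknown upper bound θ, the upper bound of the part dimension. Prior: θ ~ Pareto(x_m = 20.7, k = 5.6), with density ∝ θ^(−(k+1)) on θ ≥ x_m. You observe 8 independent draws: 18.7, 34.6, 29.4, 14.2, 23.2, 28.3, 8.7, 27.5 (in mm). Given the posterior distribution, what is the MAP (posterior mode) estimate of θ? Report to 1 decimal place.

A Pareto(scale x_m, shape k) prior on the upper bound θ of Uniform(0, θ) is conjugate: posterior is Pareto(max(x_m, max xᵢ), k + n).
Sample maximum = 34.6; prior scale x_m = 20.7 → posterior scale = max = 34.6.
Posterior shape = 5.6 + 8 = 13.6.
The Pareto density is decreasing on [x_m, ∞), so the mode is x_m = 34.6.

34.6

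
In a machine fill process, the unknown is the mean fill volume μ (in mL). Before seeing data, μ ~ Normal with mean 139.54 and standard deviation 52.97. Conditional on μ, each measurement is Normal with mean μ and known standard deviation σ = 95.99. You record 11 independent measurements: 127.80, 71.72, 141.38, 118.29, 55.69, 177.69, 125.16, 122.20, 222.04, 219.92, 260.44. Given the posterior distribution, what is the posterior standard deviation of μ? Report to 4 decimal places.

25.3982

For Normal data with known variance σ², a Normal(μ₀, σ₀²) prior on μ is conjugate. Posterior precision = 1/σ₀² + n/σ²; posterior mean is the precision-weighted average of μ₀ and x̄.
σ₀² = 52.97² = 2805.8209, σ² = 95.99² = 9214.0801; σ² + n·σ₀² = 9214.0801 + 11·2805.8209 = 40078.11.
Posterior precision = 1/σ₀² + n/σ² = 1/2805.8209 + 11/9214.0801 = (σ² + n·σ₀²)/(σ₀²σ²) = 40078.11/(2805.8209·9214.0801); posterior variance σₙ² = σ₀²σ²/(σ² + n·σ₀²) = 2805.8209·9214.0801/40078.11 = 645.066809.
Posterior SD = √σₙ² = √(2805.8209·9214.0801/40078.11) = 25.3982.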